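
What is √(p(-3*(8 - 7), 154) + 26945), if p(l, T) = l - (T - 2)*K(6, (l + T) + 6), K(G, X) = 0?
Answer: √26942 ≈ 164.14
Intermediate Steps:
p(l, T) = l (p(l, T) = l - (T - 2)*0 = l - (-2 + T)*0 = l - 1*0 = l + 0 = l)
√(p(-3*(8 - 7), 154) + 26945) = √(-3*(8 - 7) + 26945) = √(-3*1 + 26945) = √(-3 + 26945) = √26942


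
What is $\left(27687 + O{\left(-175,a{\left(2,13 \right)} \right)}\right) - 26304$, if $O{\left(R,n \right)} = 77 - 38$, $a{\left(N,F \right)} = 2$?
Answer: $1422$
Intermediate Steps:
$O{\left(R,n \right)} = 39$
$\left(27687 + O{\left(-175,a{\left(2,13 \right)} \right)}\right) - 26304 = \left(27687 + 39\right) - 26304 = 27726 - 26304 = 1422$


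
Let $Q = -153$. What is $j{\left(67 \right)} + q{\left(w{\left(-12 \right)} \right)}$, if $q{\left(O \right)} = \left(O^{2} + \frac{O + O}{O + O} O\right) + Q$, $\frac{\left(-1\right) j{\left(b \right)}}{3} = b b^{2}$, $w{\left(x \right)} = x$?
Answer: $-902310$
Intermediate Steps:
$j{\left(b \right)} = - 3 b^{3}$ ($j{\left(b \right)} = - 3 b b^{2} = - 3 b^{3}$)
$q{\left(O \right)} = -153 + O + O^{2}$ ($q{\left(O \right)} = \left(O^{2} + \frac{O + O}{O + O} O\right) - 153 = \left(O^{2} + \frac{2 O}{2 O} O\right) - 153 = \left(O^{2} + 2 O \frac{1}{2 O} O\right) - 153 = \left(O^{2} + 1 O\right) - 153 = \left(O^{2} + O\right) - 153 = \left(O + O^{2}\right) - 153 = -153 + O + O^{2}$)
$j{\left(67 \right)} + q{\left(w{\left(-12 \right)} \right)} = - 3 \cdot 67^{3} - \left(165 - 144\right) = \left(-3\right) 300763 - 21 = -902289 - 21 = -902310$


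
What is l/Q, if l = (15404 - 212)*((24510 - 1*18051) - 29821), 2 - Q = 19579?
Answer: 354915504/19577 ≈ 18129.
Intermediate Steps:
Q = -19577 (Q = 2 - 1*19579 = 2 - 19579 = -19577)
l = -354915504 (l = 15192*((24510 - 18051) - 29821) = 15192*(6459 - 29821) = 15192*(-23362) = -354915504)
l/Q = -354915504/(-19577) = -354915504*(-1/19577) = 354915504/19577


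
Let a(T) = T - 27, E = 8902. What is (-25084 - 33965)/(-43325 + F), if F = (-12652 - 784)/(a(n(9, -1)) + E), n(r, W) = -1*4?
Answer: 523823679/384349511 ≈ 1.3629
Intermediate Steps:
n(r, W) = -4
a(T) = -27 + T
F = -13436/8871 (F = (-12652 - 784)/((-27 - 4) + 8902) = -13436/(-31 + 8902) = -13436/8871 ≈ -1.5146)
(-25084 - 33965)/(-43325 + F) = (-25084 - 33965)/(-43325 - 13436/8871) = -59049/(-384349511/8871) = -59049*(-8871/384349511) = 523823679/384349511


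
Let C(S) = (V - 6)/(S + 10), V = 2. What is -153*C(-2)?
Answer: 153/2 ≈ 76.500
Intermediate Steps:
C(S) = -4/(10 + S) (C(S) = (2 - 6)/(S + 10) = -4/(10 + S))
-153*C(-2) = -(-612)/(10 - 2) = -(-612)/8 = -153*(-½) = 153/2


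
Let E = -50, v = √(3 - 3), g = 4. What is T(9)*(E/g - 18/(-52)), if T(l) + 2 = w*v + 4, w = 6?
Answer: -316/13 ≈ -24.308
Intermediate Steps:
v = 0 (v = √0 = 0)
T(l) = 2 (T(l) = -2 + (6*0 + 4) = -2 + (0 + 4) = -2 + 4 = 2)
T(9)*(E/g - 18/(-52)) = 2*(-50/4 - 18/(-52)) = 2*(-50*¼ - 18*(-1/52)) = 2*(-25/2 + 9/26) = 2*(-158/13) = -316/13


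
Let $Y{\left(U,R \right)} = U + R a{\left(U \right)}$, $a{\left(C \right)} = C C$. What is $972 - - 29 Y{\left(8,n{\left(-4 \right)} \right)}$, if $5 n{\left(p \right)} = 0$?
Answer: $1204$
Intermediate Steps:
$a{\left(C \right)} = C^{2}$
$n{\left(p \right)} = 0$ ($n{\left(p \right)} = \frac{1}{5} \cdot 0 = 0$)
$Y{\left(U,R \right)} = U + R U^{2}$
$972 - - 29 Y{\left(8,n{\left(-4 \right)} \right)} = 972 - - 29 \cdot 8 \left(1 + 0 \cdot 8\right) = 972 - - 29 \cdot 8 \left(1 + 0\right) = 972 - - 29 \cdot 8 \cdot 1 = 972 - \left(-29\right) 8 = 972 - -232 = 972 + 232 = 1204$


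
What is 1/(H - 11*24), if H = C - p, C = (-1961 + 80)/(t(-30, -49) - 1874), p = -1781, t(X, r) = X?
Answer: 1904/2890249 ≈ 0.00065877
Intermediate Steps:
C = 1881/1904 (C = (-1961 + 80)/(-30 - 1874) = -1881/(-1904) = -1881*(-1/1904) = 1881/1904 ≈ 0.98792)
H = 3392905/1904 (H = 1881/1904 - 1*(-1781) = 1881/1904 + 1781 = 3392905/1904 ≈ 1782.0)
1/(H - 11*24) = 1/(3392905/1904 - 11*24) = 1/(3392905/1904 - 264) = 1/(2890249/1904) = 1904/2890249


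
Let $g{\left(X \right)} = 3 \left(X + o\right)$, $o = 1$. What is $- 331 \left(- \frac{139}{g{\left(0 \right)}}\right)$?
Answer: $\frac{46009}{3} \approx 15336.0$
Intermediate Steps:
$g{\left(X \right)} = 3 + 3 X$ ($g{\left(X \right)} = 3 \left(X + 1\right) = 3 \left(1 + X\right) = 3 + 3 X$)
$- 331 \left(- \frac{139}{g{\left(0 \right)}}\right) = - 331 \left(- \frac{139}{3 + 3 \cdot 0}\right) = - 331 \left(- \frac{139}{3 + 0}\right) = - 331 \left(- \frac{139}{3}\right) = - 331 \left(\left(-139\right) \frac{1}{3}\right) = \left(-331\right) \left(- \frac{139}{3}\right) = \frac{46009}{3}$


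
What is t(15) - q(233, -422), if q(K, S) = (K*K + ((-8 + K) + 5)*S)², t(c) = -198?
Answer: -1829358639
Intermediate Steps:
q(K, S) = (K² + S*(-3 + K))² (q(K, S) = (K² + (-3 + K)*S)² = (K² + S*(-3 + K))²)
t(15) - q(233, -422) = -198 - (233² - 3*(-422) + 233*(-422))² = -198 - (54289 + 1266 - 98326)² = -198 - 1*(-42771)² = -198 - 1*1829358441 = -198 - 1829358441 = -1829358639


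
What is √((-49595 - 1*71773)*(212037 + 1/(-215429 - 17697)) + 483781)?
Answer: I*√349646443274786838023/116563 ≈ 1.6042e+5*I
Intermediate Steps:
√((-49595 - 1*71773)*(212037 + 1/(-215429 - 17697)) + 483781) = √((-49595 - 71773)*(212037 + 1/(-233126)) + 483781) = √(-121368*(212037 - 1/233126) + 483781) = √(-121368*49431337661/233126 + 483781) = √(-2999691294620124/116563 + 483781) = √(-2999634903655421/116563) = I*√349646443274786838023/116563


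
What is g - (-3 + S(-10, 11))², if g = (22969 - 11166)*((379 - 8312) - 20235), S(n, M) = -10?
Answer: -332467073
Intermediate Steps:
g = -332466904 (g = 11803*(-7933 - 20235) = 11803*(-28168) = -332466904)
g - (-3 + S(-10, 11))² = -332466904 - (-3 - 10)² = -332466904 - 1*(-13)² = -332466904 - 1*169 = -332466904 - 169 = -332467073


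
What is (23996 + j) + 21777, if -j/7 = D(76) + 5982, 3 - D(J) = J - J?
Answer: 3878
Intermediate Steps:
D(J) = 3 (D(J) = 3 - (J - J) = 3 - 1*0 = 3 + 0 = 3)
j = -41895 (j = -7*(3 + 5982) = -7*5985 = -41895)
(23996 + j) + 21777 = (23996 - 41895) + 21777 = -17899 + 21777 = 3878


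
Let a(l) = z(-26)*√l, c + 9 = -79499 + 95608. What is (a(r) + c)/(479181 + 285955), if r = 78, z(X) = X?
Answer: 4025/191284 - 13*√78/382568 ≈ 0.020742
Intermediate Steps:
c = 16100 (c = -9 + (-79499 + 95608) = -9 + 16109 = 16100)
a(l) = -26*√l
(a(r) + c)/(479181 + 285955) = (-26*√78 + 16100)/(479181 + 285955) = (16100 - 26*√78)/765136 = (16100 - 26*√78)*(1/765136) = 4025/191284 - 13*√78/382568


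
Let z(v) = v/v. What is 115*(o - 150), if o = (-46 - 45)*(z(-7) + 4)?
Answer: -69575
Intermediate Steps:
z(v) = 1
o = -455 (o = (-46 - 45)*(1 + 4) = -91*5 = -455)
115*(o - 150) = 115*(-455 - 150) = 115*(-605) = -69575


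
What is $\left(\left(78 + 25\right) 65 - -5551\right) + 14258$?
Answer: $26504$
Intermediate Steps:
$\left(\left(78 + 25\right) 65 - -5551\right) + 14258 = \left(103 \cdot 65 + \left(-4944 + 10495\right)\right) + 14258 = \left(6695 + 5551\right) + 14258 = 12246 + 14258 = 26504$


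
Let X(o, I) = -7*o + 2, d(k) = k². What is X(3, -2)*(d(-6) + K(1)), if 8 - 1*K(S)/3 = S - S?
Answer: -1140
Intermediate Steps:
X(o, I) = 2 - 7*o
K(S) = 24 (K(S) = 24 - 3*(S - S) = 24 - 3*0 = 24 + 0 = 24)
X(3, -2)*(d(-6) + K(1)) = (2 - 7*3)*((-6)² + 24) = (2 - 21)*(36 + 24) = -19*60 = -1140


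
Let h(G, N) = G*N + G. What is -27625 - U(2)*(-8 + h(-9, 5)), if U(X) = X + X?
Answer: -27377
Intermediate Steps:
U(X) = 2*X
h(G, N) = G + G*N
-27625 - U(2)*(-8 + h(-9, 5)) = -27625 - 2*2*(-8 - 9*(1 + 5)) = -27625 - 4*(-8 - 9*6) = -27625 - 4*(-8 - 54) = -27625 - 4*(-62) = -27625 - 1*(-248) = -27625 + 248 = -27377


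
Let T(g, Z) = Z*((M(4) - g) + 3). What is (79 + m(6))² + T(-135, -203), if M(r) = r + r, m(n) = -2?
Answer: -23709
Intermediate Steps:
M(r) = 2*r
T(g, Z) = Z*(11 - g) (T(g, Z) = Z*((2*4 - g) + 3) = Z*((8 - g) + 3) = Z*(11 - g))
(79 + m(6))² + T(-135, -203) = (79 - 2)² - 203*(11 - 1*(-135)) = 77² - 203*(11 + 135) = 5929 - 203*146 = 5929 - 29638 = -23709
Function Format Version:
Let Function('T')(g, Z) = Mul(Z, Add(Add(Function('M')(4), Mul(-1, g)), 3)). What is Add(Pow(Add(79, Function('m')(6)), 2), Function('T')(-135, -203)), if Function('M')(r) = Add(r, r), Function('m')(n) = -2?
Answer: -23709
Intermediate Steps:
Function('M')(r) = Mul(2, r)
Function('T')(g, Z) = Mul(Z, Add(11, Mul(-1, g))) (Function('T')(g, Z) = Mul(Z, Add(Add(Mul(2, 4), Mul(-1, g)), 3)) = Mul(Z, Add(Add(8, Mul(-1, g)), 3)) = Mul(Z, Add(11, Mul(-1, g))))
Add(Pow(Add(79, Function('m')(6)), 2), Function('T')(-135, -203)) = Add(Pow(Add(79, -2), 2), Mul(-203, Add(11, Mul(-1, -135)))) = Add(Pow(77, 2), Mul(-203, Add(11, 135))) = Add(5929, Mul(-203, 146)) = Add(5929, -29638) = -23709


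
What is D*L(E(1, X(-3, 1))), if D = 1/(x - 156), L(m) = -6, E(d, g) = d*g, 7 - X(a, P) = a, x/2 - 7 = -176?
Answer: 3/247 ≈ 0.012146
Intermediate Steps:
x = -338 (x = 14 + 2*(-176) = 14 - 352 = -338)
X(a, P) = 7 - a
D = -1/494 (D = 1/(-338 - 156) = 1/(-494) = -1/494 ≈ -0.0020243)
D*L(E(1, X(-3, 1))) = -1/494*(-6) = 3/247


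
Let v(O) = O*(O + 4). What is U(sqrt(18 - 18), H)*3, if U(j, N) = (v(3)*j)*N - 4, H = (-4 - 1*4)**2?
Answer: -12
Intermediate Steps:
v(O) = O*(4 + O)
H = 64 (H = (-4 - 4)**2 = (-8)**2 = 64)
U(j, N) = -4 + 21*N*j (U(j, N) = ((3*(4 + 3))*j)*N - 4 = ((3*7)*j)*N - 4 = (21*j)*N - 4 = 21*N*j - 4 = -4 + 21*N*j)
U(sqrt(18 - 18), H)*3 = (-4 + 21*64*sqrt(18 - 18))*3 = (-4 + 21*64*sqrt(0))*3 = (-4 + 21*64*0)*3 = (-4 + 0)*3 = -4*3 = -12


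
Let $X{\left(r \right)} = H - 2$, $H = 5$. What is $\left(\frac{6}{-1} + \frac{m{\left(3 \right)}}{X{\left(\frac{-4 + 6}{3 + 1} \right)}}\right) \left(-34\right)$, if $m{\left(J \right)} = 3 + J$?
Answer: $136$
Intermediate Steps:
$X{\left(r \right)} = 3$ ($X{\left(r \right)} = 5 - 2 = 3$)
$\left(\frac{6}{-1} + \frac{m{\left(3 \right)}}{X{\left(\frac{-4 + 6}{3 + 1} \right)}}\right) \left(-34\right) = \left(\frac{6}{-1} + \frac{3 + 3}{3}\right) \left(-34\right) = \left(6 \left(-1\right) + 6 \cdot \frac{1}{3}\right) \left(-34\right) = \left(-6 + 2\right) \left(-34\right) = \left(-4\right) \left(-34\right) = 136$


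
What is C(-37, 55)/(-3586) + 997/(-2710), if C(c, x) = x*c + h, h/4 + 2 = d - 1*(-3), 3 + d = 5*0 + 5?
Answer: 476772/2429515 ≈ 0.19624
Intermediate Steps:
d = 2 (d = -3 + (5*0 + 5) = -3 + (0 + 5) = -3 + 5 = 2)
h = 12 (h = -8 + 4*(2 - 1*(-3)) = -8 + 4*(2 + 3) = -8 + 4*5 = -8 + 20 = 12)
C(c, x) = 12 + c*x (C(c, x) = x*c + 12 = c*x + 12 = 12 + c*x)
C(-37, 55)/(-3586) + 997/(-2710) = (12 - 37*55)/(-3586) + 997/(-2710) = (12 - 2035)*(-1/3586) + 997*(-1/2710) = -2023*(-1/3586) - 997/2710 = 2023/3586 - 997/2710 = 476772/2429515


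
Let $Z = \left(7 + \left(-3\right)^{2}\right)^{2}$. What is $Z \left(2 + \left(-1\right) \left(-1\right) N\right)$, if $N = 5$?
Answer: $1792$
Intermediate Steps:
$Z = 256$ ($Z = \left(7 + 9\right)^{2} = 16^{2} = 256$)
$Z \left(2 + \left(-1\right) \left(-1\right) N\right) = 256 \left(2 + \left(-1\right) \left(-1\right) 5\right) = 256 \left(2 + 1 \cdot 5\right) = 256 \left(2 + 5\right) = 256 \cdot 7 = 1792$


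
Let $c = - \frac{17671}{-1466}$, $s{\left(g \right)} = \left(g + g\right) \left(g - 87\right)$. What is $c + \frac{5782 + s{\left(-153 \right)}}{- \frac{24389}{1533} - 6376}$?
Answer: $- \frac{4887238129}{14365036402} \approx -0.34022$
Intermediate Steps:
$s{\left(g \right)} = 2 g \left(-87 + g\right)$
$c = \frac{17671}{1466}$ ($c = \left(-17671\right) \left(- \frac{1}{1466}\right) = \frac{17671}{1466} \approx 12.054$)
$c + \frac{5782 + s{\left(-153 \right)}}{- \frac{24389}{1533} - 6376} = \frac{17671}{1466} + \frac{5782 + 2 \left(-153\right) \left(-87 - 153\right)}{- \frac{24389}{1533} - 6376} = \frac{17671}{1466} + \frac{5782 + 2 \left(-153\right) \left(-240\right)}{\left(-24389\right) \frac{1}{1533} - 6376} = \frac{17671}{1466} + \frac{5782 + 73440}{- \frac{24389}{1533} - 6376} = \frac{17671}{1466} + \frac{79222}{- \frac{9798797}{1533}} = \frac{17671}{1466} + 79222 \left(- \frac{1533}{9798797}\right) = \frac{17671}{1466} - \frac{121447326}{9798797} = - \frac{4887238129}{14365036402}$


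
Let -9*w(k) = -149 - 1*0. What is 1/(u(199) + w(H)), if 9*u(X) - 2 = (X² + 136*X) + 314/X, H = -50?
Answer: 1791/13296698 ≈ 0.00013470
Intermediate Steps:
u(X) = 2/9 + X²/9 + 136*X/9 + 314/(9*X) (u(X) = 2/9 + ((X² + 136*X) + 314/X)/9 = 2/9 + (X² + 136*X + 314/X)/9 = 2/9 + (X²/9 + 136*X/9 + 314/(9*X)) = 2/9 + X²/9 + 136*X/9 + 314/(9*X))
w(k) = 149/9 (w(k) = -(-149 - 1*0)/9 = -(-149 + 0)/9 = -⅑*(-149) = 149/9)
1/(u(199) + w(H)) = 1/((⅑)*(314 + 199*(2 + 199² + 136*199))/199 + 149/9) = 1/((⅑)*(1/199)*(314 + 199*(2 + 39601 + 27064)) + 149/9) = 1/((⅑)*(1/199)*(314 + 199*66667) + 149/9) = 1/((⅑)*(1/199)*(314 + 13266733) + 149/9) = 1/((⅑)*(1/199)*13267047 + 149/9) = 1/(4422349/597 + 149/9) = 1/(13296698/1791) = 1791/13296698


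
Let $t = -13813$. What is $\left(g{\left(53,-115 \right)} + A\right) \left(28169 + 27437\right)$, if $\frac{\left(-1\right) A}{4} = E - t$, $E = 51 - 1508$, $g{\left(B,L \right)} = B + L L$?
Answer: $-2009934476$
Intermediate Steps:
$g{\left(B,L \right)} = B + L^{2}$
$E = -1457$ ($E = 51 - 1508 = -1457$)
$A = -49424$ ($A = - 4 \left(-1457 - -13813\right) = - 4 \left(-1457 + 13813\right) = \left(-4\right) 12356 = -49424$)
$\left(g{\left(53,-115 \right)} + A\right) \left(28169 + 27437\right) = \left(\left(53 + \left(-115\right)^{2}\right) - 49424\right) \left(28169 + 27437\right) = \left(\left(53 + 13225\right) - 49424\right) 55606 = \left(13278 - 49424\right) 55606 = \left(-36146\right) 55606 = -2009934476$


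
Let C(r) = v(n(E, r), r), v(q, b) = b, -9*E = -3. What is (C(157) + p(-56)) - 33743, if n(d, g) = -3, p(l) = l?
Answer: -33642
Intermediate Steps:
E = ⅓ (E = -⅑*(-3) = ⅓ ≈ 0.33333)
C(r) = r
(C(157) + p(-56)) - 33743 = (157 - 56) - 33743 = 101 - 33743 = -33642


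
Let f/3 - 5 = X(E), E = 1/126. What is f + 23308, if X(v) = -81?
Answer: 23080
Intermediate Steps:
E = 1/126 ≈ 0.0079365
f = -228 (f = 15 + 3*(-81) = 15 - 243 = -228)
f + 23308 = -228 + 23308 = 23080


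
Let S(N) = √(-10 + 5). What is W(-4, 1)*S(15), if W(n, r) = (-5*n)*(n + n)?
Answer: -160*I*√5 ≈ -357.77*I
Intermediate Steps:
W(n, r) = -10*n² (W(n, r) = (-5*n)*(2*n) = -10*n²)
S(N) = I*√5 (S(N) = √(-5) = I*√5)
W(-4, 1)*S(15) = (-10*(-4)²)*(I*√5) = (-10*16)*(I*√5) = -160*I*√5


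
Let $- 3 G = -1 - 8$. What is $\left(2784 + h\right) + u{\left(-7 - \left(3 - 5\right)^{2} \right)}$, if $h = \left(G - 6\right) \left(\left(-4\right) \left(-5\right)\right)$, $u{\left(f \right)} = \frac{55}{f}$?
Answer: $2719$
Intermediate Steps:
$G = 3$ ($G = - \frac{-1 - 8}{3} = \left(- \frac{1}{3}\right) \left(-9\right) = 3$)
$h = -60$ ($h = \left(3 - 6\right) \left(\left(-4\right) \left(-5\right)\right) = \left(-3\right) 20 = -60$)
$\left(2784 + h\right) + u{\left(-7 - \left(3 - 5\right)^{2} \right)} = \left(2784 - 60\right) + \frac{55}{-7 - \left(3 - 5\right)^{2}} = 2724 + \frac{55}{-7 - \left(-2\right)^{2}} = 2724 + \frac{55}{-7 - 4} = 2724 + \frac{55}{-11} = 2724 + 55 \left(- \frac{1}{11}\right) = 2724 - 5 = 2719$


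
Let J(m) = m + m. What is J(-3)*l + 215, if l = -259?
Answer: 1769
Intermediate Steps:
J(m) = 2*m
J(-3)*l + 215 = (2*(-3))*(-259) + 215 = -6*(-259) + 215 = 1554 + 215 = 1769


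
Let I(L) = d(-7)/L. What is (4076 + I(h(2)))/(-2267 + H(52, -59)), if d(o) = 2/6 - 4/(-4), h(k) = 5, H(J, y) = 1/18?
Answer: -366864/204025 ≈ -1.7981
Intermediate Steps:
H(J, y) = 1/18
d(o) = 4/3 (d(o) = 2*(⅙) - 4*(-¼) = ⅓ + 1 = 4/3)
I(L) = 4/(3*L)
(4076 + I(h(2)))/(-2267 + H(52, -59)) = (4076 + (4/3)/5)/(-2267 + 1/18) = (4076 + (4/3)*(⅕))/(-40805/18) = (4076 + 4/15)*(-18/40805) = (61144/15)*(-18/40805) = -366864/204025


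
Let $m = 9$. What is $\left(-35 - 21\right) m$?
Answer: $-504$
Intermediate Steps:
$\left(-35 - 21\right) m = \left(-35 - 21\right) 9 = \left(-56\right) 9 = -504$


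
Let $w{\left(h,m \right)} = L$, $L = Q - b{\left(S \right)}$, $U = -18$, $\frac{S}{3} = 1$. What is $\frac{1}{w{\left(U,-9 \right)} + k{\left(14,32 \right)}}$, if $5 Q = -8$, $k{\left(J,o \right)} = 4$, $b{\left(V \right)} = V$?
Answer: $- \frac{5}{3} \approx -1.6667$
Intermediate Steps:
$S = 3$ ($S = 3 \cdot 1 = 3$)
$Q = - \frac{8}{5}$ ($Q = \frac{1}{5} \left(-8\right) = - \frac{8}{5} \approx -1.6$)
$L = - \frac{23}{5}$ ($L = - \frac{8}{5} - 3 = - \frac{23}{5} \approx -4.6$)
$w{\left(h,m \right)} = - \frac{23}{5}$
$\frac{1}{w{\left(U,-9 \right)} + k{\left(14,32 \right)}} = \frac{1}{- \frac{23}{5} + 4} = \frac{1}{- \frac{3}{5}} = - \frac{5}{3}$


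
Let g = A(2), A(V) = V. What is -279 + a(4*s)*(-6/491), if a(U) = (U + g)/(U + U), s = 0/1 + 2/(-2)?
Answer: -273981/982 ≈ -279.00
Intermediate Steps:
g = 2
s = -1 (s = 0*1 + 2*(-½) = 0 - 1 = -1)
a(U) = (2 + U)/(2*U) (a(U) = (U + 2)/(U + U) = (2 + U)/((2*U)) = (2 + U)*(1/(2*U)) = (2 + U)/(2*U))
-279 + a(4*s)*(-6/491) = -279 + ((2 + 4*(-1))/(2*((4*(-1)))))*(-6/491) = -279 + ((½)*(2 - 4)/(-4))*(-6*1/491) = -279 + ((½)*(-¼)*(-2))*(-6/491) = -279 + (¼)*(-6/491) = -279 - 3/982 = -273981/982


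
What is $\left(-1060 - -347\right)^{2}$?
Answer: $508369$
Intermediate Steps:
$\left(-1060 - -347\right)^{2} = \left(-1060 + \left(-160 + 507\right)\right)^{2} = \left(-1060 + 347\right)^{2} = \left(-713\right)^{2} = 508369$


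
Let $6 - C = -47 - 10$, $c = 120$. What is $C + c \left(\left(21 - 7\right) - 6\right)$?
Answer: $1023$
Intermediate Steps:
$C = 63$ ($C = 6 - \left(-47 - 10\right) = 6 - -57 = 6 + 57 = 63$)
$C + c \left(\left(21 - 7\right) - 6\right) = 63 + 120 \left(\left(21 - 7\right) - 6\right) = 63 + 120 \left(14 - 6\right) = 63 + 120 \cdot 8 = 63 + 960 = 1023$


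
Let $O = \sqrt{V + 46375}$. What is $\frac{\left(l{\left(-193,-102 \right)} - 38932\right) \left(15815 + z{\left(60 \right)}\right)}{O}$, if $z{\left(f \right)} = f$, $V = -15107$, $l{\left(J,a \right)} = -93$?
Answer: $- \frac{619521875 \sqrt{7817}}{15634} \approx -3.5035 \cdot 10^{6}$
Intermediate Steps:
$O = 2 \sqrt{7817}$ ($O = \sqrt{-15107 + 46375} = \sqrt{31268} = 2 \sqrt{7817} \approx 176.83$)
$\frac{\left(l{\left(-193,-102 \right)} - 38932\right) \left(15815 + z{\left(60 \right)}\right)}{O} = \frac{\left(-93 - 38932\right) \left(15815 + 60\right)}{2 \sqrt{7817}} = \left(-39025\right) 15875 \frac{\sqrt{7817}}{15634} = - 619521875 \frac{\sqrt{7817}}{15634} = - \frac{619521875 \sqrt{7817}}{15634}$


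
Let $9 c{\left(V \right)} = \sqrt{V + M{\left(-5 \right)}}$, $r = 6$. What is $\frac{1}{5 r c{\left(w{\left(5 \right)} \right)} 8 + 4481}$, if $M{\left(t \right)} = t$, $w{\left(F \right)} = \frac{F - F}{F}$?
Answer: $\frac{40329}{180746249} - \frac{240 i \sqrt{5}}{180746249} \approx 0.00022312 - 2.9691 \cdot 10^{-6} i$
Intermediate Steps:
$w{\left(F \right)} = 0$ ($w{\left(F \right)} = \frac{0}{F} = 0$)
$c{\left(V \right)} = \frac{\sqrt{-5 + V}}{9}$ ($c{\left(V \right)} = \frac{\sqrt{V - 5}}{9} = \frac{\sqrt{-5 + V}}{9}$)
$\frac{1}{5 r c{\left(w{\left(5 \right)} \right)} 8 + 4481} = \frac{1}{5 \cdot 6 \frac{\sqrt{-5 + 0}}{9} \cdot 8 + 4481} = \frac{1}{30 \frac{\sqrt{-5}}{9} \cdot 8 + 4481} = \frac{1}{30 \frac{i \sqrt{5}}{9} \cdot 8 + 4481} = \frac{1}{\frac{10 i \sqrt{5}}{3} \cdot 8 + 4481} = \frac{1}{\frac{80 i \sqrt{5}}{3} + 4481} = \frac{1}{4481 + \frac{80 i \sqrt{5}}{3}}$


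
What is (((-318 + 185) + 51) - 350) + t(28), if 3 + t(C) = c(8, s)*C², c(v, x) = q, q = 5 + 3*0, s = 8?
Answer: 3485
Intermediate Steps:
q = 5 (q = 5 + 0 = 5)
c(v, x) = 5
t(C) = -3 + 5*C²
(((-318 + 185) + 51) - 350) + t(28) = (((-318 + 185) + 51) - 350) + (-3 + 5*28²) = ((-133 + 51) - 350) + (-3 + 5*784) = (-82 - 350) + (-3 + 3920) = -432 + 3917 = 3485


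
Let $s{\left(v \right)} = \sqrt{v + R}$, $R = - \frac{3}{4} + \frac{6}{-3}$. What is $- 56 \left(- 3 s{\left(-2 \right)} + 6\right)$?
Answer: $-336 + 84 i \sqrt{19} \approx -336.0 + 366.15 i$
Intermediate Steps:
$R = - \frac{11}{4}$ ($R = \left(-3\right) \frac{1}{4} + 6 \left(- \frac{1}{3}\right) = - \frac{3}{4} - 2 = - \frac{11}{4} \approx -2.75$)
$s{\left(v \right)} = \sqrt{- \frac{11}{4} + v}$ ($s{\left(v \right)} = \sqrt{v - \frac{11}{4}} = \sqrt{- \frac{11}{4} + v}$)
$- 56 \left(- 3 s{\left(-2 \right)} + 6\right) = - 56 \left(- 3 \frac{\sqrt{-11 + 4 \left(-2\right)}}{2} + 6\right) = - 56 \left(- 3 \frac{\sqrt{-11 - 8}}{2} + 6\right) = - 56 \left(- 3 \frac{\sqrt{-19}}{2} + 6\right) = - 56 \left(- 3 \frac{i \sqrt{19}}{2} + 6\right) = - 56 \left(- \frac{3 i \sqrt{19}}{2} + 6\right) = - 56 \left(6 - \frac{3 i \sqrt{19}}{2}\right) = -336 + 84 i \sqrt{19}$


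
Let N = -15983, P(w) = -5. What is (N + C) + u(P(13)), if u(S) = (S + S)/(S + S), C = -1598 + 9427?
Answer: -8153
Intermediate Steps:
C = 7829
u(S) = 1 (u(S) = (2*S)/((2*S)) = (2*S)*(1/(2*S)) = 1)
(N + C) + u(P(13)) = (-15983 + 7829) + 1 = -8154 + 1 = -8153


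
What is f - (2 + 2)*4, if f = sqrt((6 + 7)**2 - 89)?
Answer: -16 + 4*sqrt(5) ≈ -7.0557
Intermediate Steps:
f = 4*sqrt(5) (f = sqrt(13**2 - 89) = sqrt(169 - 89) = sqrt(80) = 4*sqrt(5) ≈ 8.9443)
f - (2 + 2)*4 = 4*sqrt(5) - (2 + 2)*4 = 4*sqrt(5) - 4*4 = 4*sqrt(5) - 1*16 = 4*sqrt(5) - 16 = -16 + 4*sqrt(5)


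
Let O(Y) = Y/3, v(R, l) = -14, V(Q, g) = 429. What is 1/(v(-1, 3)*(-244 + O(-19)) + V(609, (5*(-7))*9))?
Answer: 3/11801 ≈ 0.00025422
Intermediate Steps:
O(Y) = Y/3 (O(Y) = Y*(1/3) = Y/3)
1/(v(-1, 3)*(-244 + O(-19)) + V(609, (5*(-7))*9)) = 1/(-14*(-244 + (1/3)*(-19)) + 429) = 1/(-14*(-244 - 19/3) + 429) = 1/(-14*(-751/3) + 429) = 1/(10514/3 + 429) = 1/(11801/3) = 3/11801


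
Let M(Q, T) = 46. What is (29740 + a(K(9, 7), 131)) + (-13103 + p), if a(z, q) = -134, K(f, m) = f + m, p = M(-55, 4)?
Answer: 16549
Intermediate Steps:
p = 46
(29740 + a(K(9, 7), 131)) + (-13103 + p) = (29740 - 134) + (-13103 + 46) = 29606 - 13057 = 16549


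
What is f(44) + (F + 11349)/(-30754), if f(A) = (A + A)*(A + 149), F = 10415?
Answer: 261152086/15377 ≈ 16983.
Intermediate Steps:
f(A) = 2*A*(149 + A) (f(A) = (2*A)*(149 + A) = 2*A*(149 + A))
f(44) + (F + 11349)/(-30754) = 2*44*(149 + 44) + (10415 + 11349)/(-30754) = 2*44*193 + 21764*(-1/30754) = 16984 - 10882/15377 = 261152086/15377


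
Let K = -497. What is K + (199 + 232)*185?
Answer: 79238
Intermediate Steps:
K + (199 + 232)*185 = -497 + (199 + 232)*185 = -497 + 431*185 = -497 + 79735 = 79238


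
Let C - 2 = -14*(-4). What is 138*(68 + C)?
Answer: 17388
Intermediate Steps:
C = 58 (C = 2 - 14*(-4) = 2 + 56 = 58)
138*(68 + C) = 138*(68 + 58) = 138*126 = 17388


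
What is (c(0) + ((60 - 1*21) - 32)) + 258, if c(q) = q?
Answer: 265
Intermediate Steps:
(c(0) + ((60 - 1*21) - 32)) + 258 = (0 + ((60 - 1*21) - 32)) + 258 = (0 + ((60 - 21) - 32)) + 258 = (0 + (39 - 32)) + 258 = (0 + 7) + 258 = 7 + 258 = 265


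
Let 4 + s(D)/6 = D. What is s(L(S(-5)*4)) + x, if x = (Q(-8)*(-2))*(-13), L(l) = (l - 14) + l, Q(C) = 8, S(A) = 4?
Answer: 292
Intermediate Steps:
L(l) = -14 + 2*l (L(l) = (-14 + l) + l = -14 + 2*l)
s(D) = -24 + 6*D
x = 208 (x = (8*(-2))*(-13) = -16*(-13) = 208)
s(L(S(-5)*4)) + x = (-24 + 6*(-14 + 2*(4*4))) + 208 = (-24 + 6*(-14 + 2*16)) + 208 = (-24 + 6*(-14 + 32)) + 208 = (-24 + 6*18) + 208 = (-24 + 108) + 208 = 84 + 208 = 292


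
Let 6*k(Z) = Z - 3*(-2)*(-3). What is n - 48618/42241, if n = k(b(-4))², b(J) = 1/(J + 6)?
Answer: 44744233/6082704 ≈ 7.3560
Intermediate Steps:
b(J) = 1/(6 + J)
k(Z) = -3 + Z/6 (k(Z) = (Z - 3*(-2)*(-3))/6 = (Z + 6*(-3))/6 = (Z - 18)/6 = (-18 + Z)/6 = -3 + Z/6)
n = 1225/144 (n = (-3 + 1/(6*(6 - 4)))² = (-3 + (⅙)/2)² = (-3 + (⅙)*(½))² = (-3 + 1/12)² = (-35/12)² = 1225/144 ≈ 8.5069)
n - 48618/42241 = 1225/144 - 48618/42241 = 44744233/6082704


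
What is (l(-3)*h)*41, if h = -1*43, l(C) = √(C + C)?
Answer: -1763*I*√6 ≈ -4318.5*I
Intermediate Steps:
l(C) = √2*√C (l(C) = √(2*C) = √2*√C)
h = -43
(l(-3)*h)*41 = ((√2*√(-3))*(-43))*41 = ((√2*(I*√3))*(-43))*41 = ((I*√6)*(-43))*41 = -43*I*√6*41 = -1763*I*√6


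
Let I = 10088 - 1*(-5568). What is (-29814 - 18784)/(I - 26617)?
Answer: 48598/10961 ≈ 4.4337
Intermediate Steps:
I = 15656 (I = 10088 + 5568 = 15656)
(-29814 - 18784)/(I - 26617) = (-29814 - 18784)/(15656 - 26617) = -48598/(-10961) = -48598*(-1/10961) = 48598/10961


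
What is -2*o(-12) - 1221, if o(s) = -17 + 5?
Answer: -1197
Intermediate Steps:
o(s) = -12
-2*o(-12) - 1221 = -2*(-12) - 1221 = 24 - 1221 = -1197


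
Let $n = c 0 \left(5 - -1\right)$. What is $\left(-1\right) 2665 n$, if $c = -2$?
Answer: $0$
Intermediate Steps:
$n = 0$ ($n = \left(-2\right) 0 \left(5 - -1\right) = 0 \left(5 + 1\right) = 0 \cdot 6 = 0$)
$\left(-1\right) 2665 n = \left(-1\right) 2665 \cdot 0 = \left(-2665\right) 0 = 0$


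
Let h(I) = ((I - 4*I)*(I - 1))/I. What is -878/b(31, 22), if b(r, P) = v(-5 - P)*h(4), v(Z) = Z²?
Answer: 878/6561 ≈ 0.13382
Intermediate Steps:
h(I) = 3 - 3*I (h(I) = ((-3*I)*(-1 + I))/I = (-3*I*(-1 + I))/I = 3 - 3*I)
b(r, P) = -9*(-5 - P)² (b(r, P) = (-5 - P)²*(3 - 3*4) = (-5 - P)²*(3 - 12) = (-5 - P)²*(-9) = -9*(-5 - P)²)
-878/b(31, 22) = -878*(-1/(9*(5 + 22)²)) = -878/((-9*27²)) = -878/((-9*729)) = -878/(-6561) = -878*(-1/6561) = 878/6561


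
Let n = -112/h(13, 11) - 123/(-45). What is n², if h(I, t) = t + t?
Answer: 151321/27225 ≈ 5.5582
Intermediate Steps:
h(I, t) = 2*t
n = -389/165 (n = -112/(2*11) - 123/(-45) = -112/22 - 123*(-1/45) = -112*1/22 + 41/15 = -56/11 + 41/15 = -389/165 ≈ -2.3576)
n² = (-389/165)² = 151321/27225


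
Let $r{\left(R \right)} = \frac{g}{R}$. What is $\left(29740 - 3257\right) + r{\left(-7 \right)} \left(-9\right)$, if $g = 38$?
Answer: $\frac{185723}{7} \approx 26532.0$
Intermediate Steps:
$r{\left(R \right)} = \frac{38}{R}$
$\left(29740 - 3257\right) + r{\left(-7 \right)} \left(-9\right) = \left(29740 - 3257\right) + \frac{38}{-7} \left(-9\right) = 26483 + 38 \left(- \frac{1}{7}\right) \left(-9\right) = 26483 - - \frac{342}{7} = 26483 + \frac{342}{7} = \frac{185723}{7}$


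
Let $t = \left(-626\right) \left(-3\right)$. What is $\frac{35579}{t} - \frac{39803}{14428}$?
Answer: $\frac{219291889}{13547892} \approx 16.186$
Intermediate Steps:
$t = 1878$
$\frac{35579}{t} - \frac{39803}{14428} = \frac{35579}{1878} - \frac{39803}{14428} = \frac{219291889}{13547892}$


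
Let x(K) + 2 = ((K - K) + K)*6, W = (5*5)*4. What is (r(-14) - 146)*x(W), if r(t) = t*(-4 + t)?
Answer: 63388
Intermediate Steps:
W = 100 (W = 25*4 = 100)
x(K) = -2 + 6*K (x(K) = -2 + ((K - K) + K)*6 = -2 + (0 + K)*6 = -2 + K*6 = -2 + 6*K)
(r(-14) - 146)*x(W) = (-14*(-4 - 14) - 146)*(-2 + 6*100) = (-14*(-18) - 146)*(-2 + 600) = (252 - 146)*598 = 106*598 = 63388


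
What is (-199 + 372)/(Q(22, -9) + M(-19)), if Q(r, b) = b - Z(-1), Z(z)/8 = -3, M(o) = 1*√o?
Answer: 2595/244 - 173*I*√19/244 ≈ 10.635 - 3.0905*I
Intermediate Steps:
M(o) = √o
Z(z) = -24 (Z(z) = 8*(-3) = -24)
Q(r, b) = 24 + b (Q(r, b) = b - 1*(-24) = b + 24 = 24 + b)
(-199 + 372)/(Q(22, -9) + M(-19)) = (-199 + 372)/((24 - 9) + √(-19)) = 173/(15 + I*√19)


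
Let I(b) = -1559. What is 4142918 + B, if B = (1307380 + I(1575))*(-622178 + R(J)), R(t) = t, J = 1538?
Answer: -810440602522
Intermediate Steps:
B = -810444745440 (B = (1307380 - 1559)*(-622178 + 1538) = 1305821*(-620640) = -810444745440)
4142918 + B = 4142918 - 810444745440 = -810440602522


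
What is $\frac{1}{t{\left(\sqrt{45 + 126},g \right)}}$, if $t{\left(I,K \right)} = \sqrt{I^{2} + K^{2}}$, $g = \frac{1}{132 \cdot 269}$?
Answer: $\frac{35508 \sqrt{215599888945}}{215599888945} \approx 0.076472$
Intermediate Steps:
$g = \frac{1}{35508}$ ($g = \frac{1}{132} \cdot \frac{1}{269} = \frac{1}{35508} \approx 2.8163 \cdot 10^{-5}$)
$\frac{1}{t{\left(\sqrt{45 + 126},g \right)}} = \frac{1}{\sqrt{\left(\sqrt{45 + 126}\right)^{2} + \left(\frac{1}{35508}\right)^{2}}} = \frac{1}{\sqrt{\left(\sqrt{171}\right)^{2} + \frac{1}{1260818064}}} = \frac{1}{\sqrt{\left(3 \sqrt{19}\right)^{2} + \frac{1}{1260818064}}} = \frac{1}{\sqrt{171 + \frac{1}{1260818064}}} = \frac{1}{\sqrt{\frac{215599888945}{1260818064}}} = \frac{1}{\frac{1}{35508} \sqrt{215599888945}} = \frac{35508 \sqrt{215599888945}}{215599888945}$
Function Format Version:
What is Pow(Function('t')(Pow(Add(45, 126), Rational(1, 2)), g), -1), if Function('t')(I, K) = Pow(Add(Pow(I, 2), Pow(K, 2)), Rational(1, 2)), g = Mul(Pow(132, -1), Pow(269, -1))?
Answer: Mul(Rational(35508, 215599888945), Pow(215599888945, Rational(1, 2))) ≈ 0.076472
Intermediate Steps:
g = Rational(1, 35508) (g = Mul(Rational(1, 132), Rational(1, 269)) = Rational(1, 35508) ≈ 2.8163e-5)
Pow(Function('t')(Pow(Add(45, 126), Rational(1, 2)), g), -1) = Pow(Pow(Add(Pow(Pow(Add(45, 126), Rational(1, 2)), 2), Pow(Rational(1, 35508), 2)), Rational(1, 2)), -1) = Pow(Pow(Add(Pow(Pow(171, Rational(1, 2)), 2), Rational(1, 1260818064)), Rational(1, 2)), -1) = Pow(Pow(Add(Pow(Mul(3, Pow(19, Rational(1, 2))), 2), Rational(1, 1260818064)), Rational(1, 2)), -1) = Pow(Pow(Add(171, Rational(1, 1260818064)), Rational(1, 2)), -1) = Pow(Pow(Rational(215599888945, 1260818064), Rational(1, 2)), -1) = Pow(Mul(Rational(1, 35508), Pow(215599888945, Rational(1, 2))), -1) = Mul(Rational(35508, 215599888945), Pow(215599888945, Rational(1, 2)))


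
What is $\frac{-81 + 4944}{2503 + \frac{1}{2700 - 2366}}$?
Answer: $\frac{1624242}{836003} \approx 1.9429$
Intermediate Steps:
$\frac{-81 + 4944}{2503 + \frac{1}{2700 - 2366}} = \frac{4863}{2503 + \frac{1}{334}} = \frac{4863}{\frac{836003}{334}} = 4863 \cdot \frac{334}{836003} = \frac{1624242}{836003}$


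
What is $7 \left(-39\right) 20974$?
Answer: $-5725902$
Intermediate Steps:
$7 \left(-39\right) 20974 = \left(-273\right) 20974 = -5725902$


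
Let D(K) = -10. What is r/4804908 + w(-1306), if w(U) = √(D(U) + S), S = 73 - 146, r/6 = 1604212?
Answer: 802106/400409 + I*√83 ≈ 2.0032 + 9.1104*I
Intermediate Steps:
r = 9625272 (r = 6*1604212 = 9625272)
S = -73
w(U) = I*√83 (w(U) = √(-10 - 73) = √(-83) = I*√83)
r/4804908 + w(-1306) = 9625272/4804908 + I*√83 = 9625272*(1/4804908) + I*√83 = 802106/400409 + I*√83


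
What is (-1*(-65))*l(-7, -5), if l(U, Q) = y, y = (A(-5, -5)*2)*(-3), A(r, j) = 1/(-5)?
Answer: 78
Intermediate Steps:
A(r, j) = -⅕
y = 6/5 (y = -⅕*2*(-3) = -⅖*(-3) = 6/5 ≈ 1.2000)
l(U, Q) = 6/5
(-1*(-65))*l(-7, -5) = -1*(-65)*(6/5) = 65*(6/5) = 78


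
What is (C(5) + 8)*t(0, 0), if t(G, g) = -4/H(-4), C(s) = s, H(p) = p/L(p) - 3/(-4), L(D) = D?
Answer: -208/7 ≈ -29.714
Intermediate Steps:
H(p) = 7/4 (H(p) = p/p - 3/(-4) = 1 - 3*(-1/4) = 1 + 3/4 = 7/4)
t(G, g) = -16/7 (t(G, g) = -4/7/4 = -4*4/7 = -16/7)
(C(5) + 8)*t(0, 0) = (5 + 8)*(-16/7) = 13*(-16/7) = -208/7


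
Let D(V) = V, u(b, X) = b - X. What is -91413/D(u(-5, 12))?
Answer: 91413/17 ≈ 5377.2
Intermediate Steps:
-91413/D(u(-5, 12)) = -91413/(-5 - 1*12) = -91413/(-5 - 12) = -91413/(-17) = -91413*(-1/17) = 91413/17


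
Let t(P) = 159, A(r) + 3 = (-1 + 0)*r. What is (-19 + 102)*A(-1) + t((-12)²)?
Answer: -7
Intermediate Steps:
A(r) = -3 - r (A(r) = -3 + (-1 + 0)*r = -3 - r)
(-19 + 102)*A(-1) + t((-12)²) = (-19 + 102)*(-3 - 1*(-1)) + 159 = 83*(-3 + 1) + 159 = 83*(-2) + 159 = -166 + 159 = -7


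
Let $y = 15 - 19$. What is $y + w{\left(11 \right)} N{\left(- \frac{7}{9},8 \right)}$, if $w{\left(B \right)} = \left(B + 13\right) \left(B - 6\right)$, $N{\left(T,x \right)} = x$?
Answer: $956$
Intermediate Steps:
$w{\left(B \right)} = \left(-6 + B\right) \left(13 + B\right)$ ($w{\left(B \right)} = \left(13 + B\right) \left(-6 + B\right) = \left(-6 + B\right) \left(13 + B\right)$)
$y = -4$
$y + w{\left(11 \right)} N{\left(- \frac{7}{9},8 \right)} = -4 + \left(-78 + 11^{2} + 7 \cdot 11\right) 8 = -4 + \left(-78 + 121 + 77\right) 8 = -4 + 120 \cdot 8 = -4 + 960 = 956$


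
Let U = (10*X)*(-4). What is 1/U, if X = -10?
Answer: 1/400 ≈ 0.0025000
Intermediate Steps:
U = 400 (U = (10*(-10))*(-4) = -100*(-4) = 400)
1/U = 1/400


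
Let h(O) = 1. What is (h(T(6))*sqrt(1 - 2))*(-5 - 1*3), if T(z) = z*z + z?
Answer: -8*I ≈ -8.0*I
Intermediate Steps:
T(z) = z + z**2 (T(z) = z**2 + z = z + z**2)
(h(T(6))*sqrt(1 - 2))*(-5 - 1*3) = (1*sqrt(1 - 2))*(-5 - 1*3) = (1*sqrt(-1))*(-5 - 3) = (1*I)*(-8) = I*(-8) = -8*I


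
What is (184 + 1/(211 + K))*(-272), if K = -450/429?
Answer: -1502630000/30023 ≈ -50049.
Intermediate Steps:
K = -150/143 (K = -450*1/429 = -150/143 ≈ -1.0490)
(184 + 1/(211 + K))*(-272) = (184 + 1/(211 - 150/143))*(-272) = (184 + 1/(30023/143))*(-272) = (184 + 143/30023)*(-272) = (5524375/30023)*(-272) = -1502630000/30023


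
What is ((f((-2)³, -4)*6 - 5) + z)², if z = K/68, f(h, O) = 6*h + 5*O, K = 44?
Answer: 49140100/289 ≈ 1.7004e+5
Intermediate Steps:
f(h, O) = 5*O + 6*h
z = 11/17 (z = 44/68 = 44*(1/68) = 11/17 ≈ 0.64706)
((f((-2)³, -4)*6 - 5) + z)² = (((5*(-4) + 6*(-2)³)*6 - 5) + 11/17)² = (((-20 + 6*(-8))*6 - 5) + 11/17)² = (((-20 - 48)*6 - 5) + 11/17)² = ((-68*6 - 5) + 11/17)² = ((-408 - 5) + 11/17)² = (-413 + 11/17)² = (-7010/17)² = 49140100/289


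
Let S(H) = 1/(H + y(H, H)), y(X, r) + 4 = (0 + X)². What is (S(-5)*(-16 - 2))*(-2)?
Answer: 9/4 ≈ 2.2500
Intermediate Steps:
y(X, r) = -4 + X² (y(X, r) = -4 + (0 + X)² = -4 + X²)
S(H) = 1/(-4 + H + H²) (S(H) = 1/(H + (-4 + H²)) = 1/(-4 + H + H²))
(S(-5)*(-16 - 2))*(-2) = ((-16 - 2)/(-4 - 5 + (-5)²))*(-2) = (-18/(-4 - 5 + 25))*(-2) = (-18/16)*(-2) = ((1/16)*(-18))*(-2) = -9/8*(-2) = 9/4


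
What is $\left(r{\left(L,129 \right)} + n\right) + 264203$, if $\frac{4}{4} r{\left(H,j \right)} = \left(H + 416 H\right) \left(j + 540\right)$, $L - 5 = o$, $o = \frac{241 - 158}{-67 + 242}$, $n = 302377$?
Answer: $\frac{366407634}{175} \approx 2.0938 \cdot 10^{6}$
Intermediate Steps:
$o = \frac{83}{175} \approx 0.47429$
$L = \frac{958}{175}$ ($L = 5 + \frac{83}{175} = \frac{958}{175} \approx 5.4743$)
$r{\left(H,j \right)} = 417 H \left(540 + j\right)$ ($r{\left(H,j \right)} = \left(H + 416 H\right) \left(j + 540\right) = 417 H \left(540 + j\right)$)
$\left(r{\left(L,129 \right)} + n\right) + 264203 = \left(417 \cdot \frac{958}{175} \left(540 + 129\right) + 302377\right) + 264203 = \left(417 \cdot \frac{958}{175} \cdot 669 + 302377\right) + 264203 = \left(\frac{267256134}{175} + 302377\right) + 264203 = \frac{320172109}{175} + 264203 = \frac{366407634}{175}$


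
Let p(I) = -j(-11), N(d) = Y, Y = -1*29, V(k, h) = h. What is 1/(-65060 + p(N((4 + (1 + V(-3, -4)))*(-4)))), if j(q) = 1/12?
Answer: -12/780721 ≈ -1.5370e-5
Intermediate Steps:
Y = -29
j(q) = 1/12
N(d) = -29
p(I) = -1/12 (p(I) = -1*1/12 = -1/12)
1/(-65060 + p(N((4 + (1 + V(-3, -4)))*(-4)))) = 1/(-65060 - 1/12) = 1/(-780721/12) = -12/780721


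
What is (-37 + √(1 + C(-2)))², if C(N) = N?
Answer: (37 - I)² ≈ 1368.0 - 74.0*I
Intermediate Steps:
(-37 + √(1 + C(-2)))² = (-37 + √(1 - 2))² = (-37 + √(-1))² = (-37 + I)²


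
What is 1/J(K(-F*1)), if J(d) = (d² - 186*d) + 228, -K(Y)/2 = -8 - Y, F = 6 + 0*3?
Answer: -1/500 ≈ -0.0020000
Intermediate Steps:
F = 6 (F = 6 + 0 = 6)
K(Y) = 16 + 2*Y (K(Y) = -2*(-8 - Y) = 16 + 2*Y)
J(d) = 228 + d² - 186*d
1/J(K(-F*1)) = 1/(228 + (16 + 2*(-1*6*1))² - 186*(16 + 2*(-1*6*1))) = 1/(228 + (16 + 2*(-6*1))² - 186*(16 + 2*(-6*1))) = 1/(228 + (16 + 2*(-6))² - 186*(16 + 2*(-6))) = 1/(228 + (16 - 12)² - 186*(16 - 12)) = 1/(228 + 4² - 186*4) = 1/(228 + 16 - 744) = 1/(-500) = -1/500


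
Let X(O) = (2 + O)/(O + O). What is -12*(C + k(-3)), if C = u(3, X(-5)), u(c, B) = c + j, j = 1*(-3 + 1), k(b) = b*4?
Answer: 132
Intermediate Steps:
k(b) = 4*b
j = -2 (j = 1*(-2) = -2)
X(O) = (2 + O)/(2*O) (X(O) = (2 + O)/((2*O)) = (2 + O)*(1/(2*O)) = (2 + O)/(2*O))
u(c, B) = -2 + c (u(c, B) = c - 2 = -2 + c)
C = 1 (C = -2 + 3 = 1)
-12*(C + k(-3)) = -12*(1 + 4*(-3)) = -12*(1 - 12) = -12*(-11) = 132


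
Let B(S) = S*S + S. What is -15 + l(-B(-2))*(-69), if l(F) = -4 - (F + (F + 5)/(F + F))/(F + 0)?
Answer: 2847/8 ≈ 355.88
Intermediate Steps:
B(S) = S + S² (B(S) = S² + S = S + S²)
l(F) = -4 - (F + (5 + F)/(2*F))/F (l(F) = -4 - (F + (5 + F)/((2*F)))/F = -4 - (F + (5 + F)*(1/(2*F)))/F = -4 - (F + (5 + F)/(2*F))/F)
-15 + l(-B(-2))*(-69) = -15 + ((-5 - (-1)*(-2*(1 - 2)) - 10*4*(1 - 2)²)/(2*(-(-2)*(1 - 2))²))*(-69) = -15 + ((-5 - (-1)*(-2*(-1)) - 10*(-(-2)*(-1))²)/(2*(-(-2)*(-1))²))*(-69) = -15 + ((-5 - (-1)*2 - 10*(-1*2)²)/(2*(-1*2)²))*(-69) = -15 + ((½)*(-5 - 1*(-2) - 10*(-2)²)/(-2)²)*(-69) = -15 + ((½)*(¼)*(-5 + 2 - 10*4))*(-69) = -15 + ((½)*(¼)*(-5 + 2 - 40))*(-69) = -15 + ((½)*(¼)*(-43))*(-69) = -15 - 43/8*(-69) = -15 + 2967/8 = 2847/8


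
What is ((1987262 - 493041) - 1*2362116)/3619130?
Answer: -173579/723826 ≈ -0.23981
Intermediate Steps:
((1987262 - 493041) - 1*2362116)/3619130 = (1494221 - 2362116)*(1/3619130) = -867895*1/3619130 = -173579/723826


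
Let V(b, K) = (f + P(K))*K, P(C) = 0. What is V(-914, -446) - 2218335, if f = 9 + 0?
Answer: -2222349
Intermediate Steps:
f = 9
V(b, K) = 9*K (V(b, K) = (9 + 0)*K = 9*K)
V(-914, -446) - 2218335 = 9*(-446) - 2218335 = -4014 - 2218335 = -2222349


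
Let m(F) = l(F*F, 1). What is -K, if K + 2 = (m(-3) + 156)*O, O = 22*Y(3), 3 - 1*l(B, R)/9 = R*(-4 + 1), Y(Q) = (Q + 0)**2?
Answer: -41578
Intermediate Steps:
Y(Q) = Q**2
l(B, R) = 27 + 27*R (l(B, R) = 27 - 9*R*(-4 + 1) = 27 - 9*R*(-3) = 27 - (-27)*R = 27 + 27*R)
m(F) = 54 (m(F) = 27 + 27*1 = 27 + 27 = 54)
O = 198 (O = 22*3**2 = 22*9 = 198)
K = 41578 (K = -2 + (54 + 156)*198 = -2 + 210*198 = -2 + 41580 = 41578)
-K = -1*41578 = -41578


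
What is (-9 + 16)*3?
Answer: 21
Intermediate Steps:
(-9 + 16)*3 = 7*3 = 21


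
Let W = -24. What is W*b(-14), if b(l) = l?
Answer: 336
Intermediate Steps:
W*b(-14) = -24*(-14) = 336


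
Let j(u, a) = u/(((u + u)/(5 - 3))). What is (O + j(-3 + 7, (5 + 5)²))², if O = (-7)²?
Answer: 2500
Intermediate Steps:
j(u, a) = 1 (j(u, a) = u/(((2*u)/2)) = u/(((2*u)*(½))) = u/u = 1)
O = 49
(O + j(-3 + 7, (5 + 5)²))² = (49 + 1)² = 50² = 2500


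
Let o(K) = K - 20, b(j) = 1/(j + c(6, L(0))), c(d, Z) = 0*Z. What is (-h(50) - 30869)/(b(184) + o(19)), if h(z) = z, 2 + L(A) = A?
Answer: 5689096/183 ≈ 31088.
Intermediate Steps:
L(A) = -2 + A
c(d, Z) = 0
b(j) = 1/j (b(j) = 1/(j + 0) = 1/j)
o(K) = -20 + K
(-h(50) - 30869)/(b(184) + o(19)) = (-1*50 - 30869)/(1/184 + (-20 + 19)) = (-50 - 30869)/(1/184 - 1) = -30919/(-183/184) = -30919*(-184/183) = 5689096/183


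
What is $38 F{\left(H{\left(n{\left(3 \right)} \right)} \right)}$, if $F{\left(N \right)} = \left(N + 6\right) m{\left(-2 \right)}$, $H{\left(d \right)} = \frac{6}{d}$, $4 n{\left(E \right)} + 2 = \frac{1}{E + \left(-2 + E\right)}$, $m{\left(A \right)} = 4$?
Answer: $- \frac{8208}{7} \approx -1172.6$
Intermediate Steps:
$n{\left(E \right)} = - \frac{1}{2} + \frac{1}{4 \left(-2 + 2 E\right)}$ ($n{\left(E \right)} = - \frac{1}{2} + \frac{1}{4 \left(E + \left(-2 + E\right)\right)} = - \frac{1}{2} + \frac{1}{4 \left(-2 + 2 E\right)}$)
$F{\left(N \right)} = 24 + 4 N$ ($F{\left(N \right)} = \left(N + 6\right) 4 = \left(6 + N\right) 4 = 24 + 4 N$)
$38 F{\left(H{\left(n{\left(3 \right)} \right)} \right)} = 38 \left(24 + 4 \frac{6}{\frac{1}{8} \frac{1}{-1 + 3} \left(5 - 12\right)}\right) = 38 \left(24 + 4 \frac{6}{\frac{1}{8} \cdot \frac{1}{2} \left(5 - 12\right)}\right) = 38 \left(24 + 4 \frac{6}{\frac{1}{8} \cdot \frac{1}{2} \left(-7\right)}\right) = 38 \left(24 + 4 \frac{6}{- \frac{7}{16}}\right) = 38 \left(24 + 4 \cdot 6 \left(- \frac{16}{7}\right)\right) = 38 \left(24 + 4 \left(- \frac{96}{7}\right)\right) = 38 \left(24 - \frac{384}{7}\right) = 38 \left(- \frac{216}{7}\right) = - \frac{8208}{7}$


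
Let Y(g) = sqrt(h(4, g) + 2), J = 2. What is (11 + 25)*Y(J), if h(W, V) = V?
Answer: 72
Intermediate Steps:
Y(g) = sqrt(2 + g) (Y(g) = sqrt(g + 2) = sqrt(2 + g))
(11 + 25)*Y(J) = (11 + 25)*sqrt(2 + 2) = 36*sqrt(4) = 36*2 = 72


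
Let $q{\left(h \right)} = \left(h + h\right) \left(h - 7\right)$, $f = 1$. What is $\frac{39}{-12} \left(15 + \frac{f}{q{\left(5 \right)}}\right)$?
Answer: $- \frac{3887}{80} \approx -48.588$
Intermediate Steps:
$q{\left(h \right)} = 2 h \left(-7 + h\right)$
$\frac{39}{-12} \left(15 + \frac{f}{q{\left(5 \right)}}\right) = \frac{39}{-12} \left(15 + 1 \frac{1}{2 \cdot 5 \left(-7 + 5\right)}\right) = 39 \left(- \frac{1}{12}\right) \left(15 + 1 \frac{1}{2 \cdot 5 \left(-2\right)}\right) = - \frac{13 \left(15 + 1 \frac{1}{-20}\right)}{4} = - \frac{13 \left(15 + 1 \left(- \frac{1}{20}\right)\right)}{4} = - \frac{13 \left(15 - \frac{1}{20}\right)}{4} = \left(- \frac{13}{4}\right) \frac{299}{20} = - \frac{3887}{80}$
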